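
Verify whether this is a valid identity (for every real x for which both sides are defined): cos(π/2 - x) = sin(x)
Yes, this is an identity.

Claim: cos(π/2 - x) = sin(x).
Reasoning: Use cos(u - v) = cos(u)cos(v) + sin(u)sin(v) with u = π/2, v = x: cos(π/2)cos(x) + sin(π/2)sin(x) = 0·cos(x) + 1·sin(x) = sin(x).
So the two sides agree for every real x for which both sides are defined.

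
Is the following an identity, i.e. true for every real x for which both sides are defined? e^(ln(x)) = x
Claim: e^(ln(x)) = x.
Reasoning: For x > 0, ln(x) is by definition the exponent p such that e^p = x. Raising e to that exponent therefore returns x: e^(ln x) = x.
So the two sides agree for every real x for which both sides are defined.

Conclusion: Yes, this is an identity.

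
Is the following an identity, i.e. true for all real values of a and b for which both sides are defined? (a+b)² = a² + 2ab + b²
Claim: (a+b)² = a² + 2ab + b².
Reasoning: Expand: (a+b)² = (a+b)(a+b) = a·a + a·b + b·a + b·b = a² + 2ab + b².
So the two sides agree for all real values of a and b for which both sides are defined.

Conclusion: Yes, this is an identity.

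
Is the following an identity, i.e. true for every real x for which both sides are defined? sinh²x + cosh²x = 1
No, this is NOT an identity.

Claim: sinh²x + cosh²x = 1.
Test a specific point where both sides are defined: x = 3/2.
LHS = sinh²x + cosh²x ≈ 10.0677
RHS = 1 ≈ 1.0000
Since 10.0677 ≠ 1.0000, the equation fails at this point, so it cannot hold for every real x for which both sides are defined.
The correct hyperbolic identity is cosh²x - sinh²x = 1 (a difference); the sum sinh²x + cosh²x equals cosh(2x).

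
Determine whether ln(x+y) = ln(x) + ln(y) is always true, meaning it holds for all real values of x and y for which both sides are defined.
No, this is NOT an identity.

Claim: ln(x+y) = ln(x) + ln(y).
Test a specific point where both sides are defined: x = 3, y = 4.
LHS = ln(x+y) ≈ 1.9459
RHS = ln(x) + ln(y) ≈ 2.4849
Since 1.9459 ≠ 2.4849, the equation fails at this point, so it cannot hold for all real values of x and y for which both sides are defined.
ln(x) + ln(y) = ln(xy), not ln(x+y).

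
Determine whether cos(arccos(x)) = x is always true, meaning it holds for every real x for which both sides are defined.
Claim: cos(arccos(x)) = x.
Reasoning: For -1 ≤ x ≤ 1 (where arccos is defined), arccos(x) is by definition an angle whose cosine equals x. Taking the cosine of that angle returns x. (Note the other order, arccos(cos x) = x, is NOT an identity.)
So the two sides agree for every real x for which both sides are defined.

Conclusion: Yes, this is an identity.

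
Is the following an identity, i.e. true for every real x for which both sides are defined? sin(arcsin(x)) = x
Claim: sin(arcsin(x)) = x.
Reasoning: For -1 ≤ x ≤ 1 (where arcsin is defined), arcsin(x) is by definition an angle whose sine equals x. Taking the sine of that angle returns x. (Note the other order, arcsin(sin x) = x, is NOT an identity.)
So the two sides agree for every real x for which both sides are defined.

Conclusion: Yes, this is an identity.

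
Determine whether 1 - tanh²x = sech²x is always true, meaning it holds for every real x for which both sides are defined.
Yes, this is an identity.

Claim: 1 - tanh²x = sech²x.
Reasoning: Divide cosh²x - sinh²x = 1 through by cosh²x (never zero): 1 - tanh²x = 1/cosh²x = sech²x.
So the two sides agree for every real x for which both sides are defined.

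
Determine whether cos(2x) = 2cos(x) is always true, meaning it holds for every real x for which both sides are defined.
No, this is NOT an identity.

Claim: cos(2x) = 2cos(x).
Test a specific point where both sides are defined: x = -π/4.
LHS = cos(2x) ≈ 0.0000
RHS = 2cos(x) ≈ 1.4142
Since 0.0000 ≠ 1.4142, the equation fails at this point, so it cannot hold for every real x for which both sides are defined.
The correct double-angle formula is cos(2x) = cos²x - sin²x.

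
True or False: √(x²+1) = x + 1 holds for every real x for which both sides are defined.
Claim: √(x²+1) = x + 1.
Test a specific point where both sides are defined: x = 3/2.
LHS = √(x²+1) ≈ 1.8028
RHS = x + 1 ≈ 2.5000
Since 1.8028 ≠ 2.5000, the equation fails at this point, so it cannot hold for every real x for which both sides are defined.
(x+1)² = x² + 2x + 1 ≠ x² + 1 unless x = 0.

Conclusion: False.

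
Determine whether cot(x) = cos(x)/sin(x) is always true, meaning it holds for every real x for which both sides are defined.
Yes, this is an identity.

Claim: cot(x) = cos(x)/sin(x).
Reasoning: cot(x) is defined as 1/tan(x) = 1/(sin(x)/cos(x)) = cos(x)/sin(x), wherever sin(x) ≠ 0.
So the two sides agree for every real x for which both sides are defined.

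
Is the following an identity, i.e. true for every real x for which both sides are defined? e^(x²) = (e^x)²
Claim: e^(x²) = (e^x)².
Test a specific point where both sides are defined: x = -2.
LHS = e^(x²) ≈ 54.5982
RHS = (e^x)² ≈ 0.0183
Since 54.5982 ≠ 0.0183, the equation fails at this point, so it cannot hold for every real x for which both sides are defined.
(e^x)² = e^(2x), and 2x ≠ x² in general.

Conclusion: No, this is NOT an identity.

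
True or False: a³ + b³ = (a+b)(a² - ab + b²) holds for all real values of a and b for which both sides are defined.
Claim: a³ + b³ = (a+b)(a² - ab + b²).
Reasoning: Expand the right side: (a+b)(a² - ab + b²) = a³ - a²b + ab² + a²b - ab² + b³ = a³ + b³ (the middle terms cancel in pairs).
So the two sides agree for all real values of a and b for which both sides are defined.

Conclusion: True.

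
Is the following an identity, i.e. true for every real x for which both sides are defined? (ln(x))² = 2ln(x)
Claim: (ln(x))² = 2ln(x).
Test a specific point where both sides are defined: x = 1/2.
LHS = (ln(x))² ≈ 0.4805
RHS = 2ln(x) ≈ -1.3863
Since 0.4805 ≠ -1.3863, the equation fails at this point, so it cannot hold for every real x for which both sides are defined.
2ln(x) equals ln(x²), which is not the same as (ln x)².

Conclusion: No, this is NOT an identity.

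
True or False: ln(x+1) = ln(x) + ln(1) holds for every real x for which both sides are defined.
Claim: ln(x+1) = ln(x) + ln(1).
Test a specific point where both sides are defined: x = 5.
LHS = ln(x+1) ≈ 1.7918
RHS = ln(x) + ln(1) ≈ 1.6094
Since 1.7918 ≠ 1.6094, the equation fails at this point, so it cannot hold for every real x for which both sides are defined.
ln(1) = 0, so the right side is just ln(x), which differs from ln(x+1).

Conclusion: False.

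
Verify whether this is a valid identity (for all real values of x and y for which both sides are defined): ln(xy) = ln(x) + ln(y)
Yes, this is an identity.

Claim: ln(xy) = ln(x) + ln(y).
Reasoning: Both sides are simultaneously defined only when x, y > 0. Write x = e^p, y = e^q (p = ln x, q = ln y). Then xy = e^p · e^q = e^(p+q), so ln(xy) = p + q = ln(x) + ln(y).
So the two sides agree for all real values of x and y for which both sides are defined.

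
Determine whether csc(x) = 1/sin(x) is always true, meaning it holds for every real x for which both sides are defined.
Claim: csc(x) = 1/sin(x).
Reasoning: csc(x) is by definition the reciprocal of sin(x), wherever sin(x) ≠ 0.
So the two sides agree for every real x for which both sides are defined.

Conclusion: Yes, this is an identity.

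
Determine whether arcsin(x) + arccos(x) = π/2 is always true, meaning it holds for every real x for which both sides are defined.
Yes, this is an identity.

Claim: arcsin(x) + arccos(x) = π/2.
Reasoning: Both sides are defined for -1 ≤ x ≤ 1. Let θ = arcsin(x), so sin θ = x and θ ∈ [-π/2, π/2]. Then cos(π/2 - θ) = sin θ = x and π/2 - θ ∈ [0, π], which is exactly the range of arccos, so arccos(x) = π/2 - θ. Adding: arcsin(x) + arccos(x) = θ + (π/2 - θ) = π/2.
So the two sides agree for every real x for which both sides are defined.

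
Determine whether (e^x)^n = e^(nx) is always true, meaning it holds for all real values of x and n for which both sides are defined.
Yes, this is an identity.

Claim: (e^x)^n = e^(nx).
Reasoning: e^x is a positive real number, and for a positive base B and real exponent n, B^n = e^(n·ln B). With B = e^x, ln B = x, so (e^x)^n = e^(n·x).
So the two sides agree for all real values of x and n for which both sides are defined.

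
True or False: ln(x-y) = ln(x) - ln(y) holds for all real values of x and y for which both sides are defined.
Claim: ln(x-y) = ln(x) - ln(y).
Test a specific point where both sides are defined: x = 1, y = 1/2.
LHS = ln(x-y) ≈ -0.6931
RHS = ln(x) - ln(y) ≈ 0.6931
Since -0.6931 ≠ 0.6931, the equation fails at this point, so it cannot hold for all real values of x and y for which both sides are defined.
ln(x) - ln(y) = ln(x/y), not ln(x-y).

Conclusion: False.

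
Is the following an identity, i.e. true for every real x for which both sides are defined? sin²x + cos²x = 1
Claim: sin²x + cos²x = 1.
Reasoning: The point (cos x, sin x) lies on the unit circle X² + Y² = 1, so cos²x + sin²x = 1 for every real x.
So the two sides agree for every real x for which both sides are defined.

Conclusion: Yes, this is an identity.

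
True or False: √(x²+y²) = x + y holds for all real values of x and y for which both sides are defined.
Claim: √(x²+y²) = x + y.
Test a specific point where both sides are defined: x = -3, y = -3.
LHS = √(x²+y²) ≈ 4.2426
RHS = x + y ≈ -6.0000
Since 4.2426 ≠ -6.0000, the equation fails at this point, so it cannot hold for all real values of x and y for which both sides are defined.
(x+y)² = x² + 2xy + y², not x² + y², so the square root does not split this way.

Conclusion: False.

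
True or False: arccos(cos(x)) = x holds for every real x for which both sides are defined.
False.

Claim: arccos(cos(x)) = x.
Test a specific point where both sides are defined: x = -π/2.
LHS = arccos(cos(x)) ≈ 1.5708
RHS = x ≈ -1.5708
Since 1.5708 ≠ -1.5708, the equation fails at this point, so it cannot hold for every real x for which both sides are defined.
arccos only returns values in [0, π], so arccos(cos(x)) = x holds only for x in that interval, not for all real x.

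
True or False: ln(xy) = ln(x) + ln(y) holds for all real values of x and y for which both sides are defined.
True.

Claim: ln(xy) = ln(x) + ln(y).
Reasoning: Both sides are simultaneously defined only when x, y > 0. Write x = e^p, y = e^q (p = ln x, q = ln y). Then xy = e^p · e^q = e^(p+q), so ln(xy) = p + q = ln(x) + ln(y).
So the two sides agree for all real values of x and y for which both sides are defined.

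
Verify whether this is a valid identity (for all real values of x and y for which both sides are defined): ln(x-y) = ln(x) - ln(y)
No, this is NOT an identity.

Claim: ln(x-y) = ln(x) - ln(y).
Test a specific point where both sides are defined: x = 5, y = 2.
LHS = ln(x-y) ≈ 1.0986
RHS = ln(x) - ln(y) ≈ 0.9163
Since 1.0986 ≠ 0.9163, the equation fails at this point, so it cannot hold for all real values of x and y for which both sides are defined.
ln(x) - ln(y) = ln(x/y), not ln(x-y).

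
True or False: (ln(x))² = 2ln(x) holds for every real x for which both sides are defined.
False.

Claim: (ln(x))² = 2ln(x).
Test a specific point where both sides are defined: x = 4.
LHS = (ln(x))² ≈ 1.9218
RHS = 2ln(x) ≈ 2.7726
Since 1.9218 ≠ 2.7726, the equation fails at this point, so it cannot hold for every real x for which both sides are defined.
2ln(x) equals ln(x²), which is not the same as (ln x)².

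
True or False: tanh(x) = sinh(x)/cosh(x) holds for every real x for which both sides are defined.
True.

Claim: tanh(x) = sinh(x)/cosh(x).
Reasoning: tanh(x) is defined as sinh(x)/cosh(x) = (e^x - e^-x)/(e^x + e^-x); cosh(x) ≥ 1 is never zero, so this holds for every real x.
So the two sides agree for every real x for which both sides are defined.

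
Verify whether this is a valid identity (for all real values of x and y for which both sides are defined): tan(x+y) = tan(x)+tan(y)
Claim: tan(x+y) = tan(x)+tan(y).
Test a specific point where both sides are defined: x = 2π/3, y = π/6.
LHS = tan(x+y) ≈ -0.5774
RHS = tan(x)+tan(y) ≈ -1.1547
Since -0.5774 ≠ -1.1547, the equation fails at this point, so it cannot hold for all real values of x and y for which both sides are defined.
The correct formula is tan(x+y) = (tan(x) + tan(y))/(1 - tan(x)tan(y)).

Conclusion: No, this is NOT an identity.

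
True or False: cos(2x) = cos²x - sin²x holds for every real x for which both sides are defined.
Claim: cos(2x) = cos²x - sin²x.
Reasoning: Put y = x in the addition formula cos(x+y) = cos(x)cos(y) - sin(x)sin(y): cos(2x) = cos²x - sin²x.
So the two sides agree for every real x for which both sides are defined.

Conclusion: True.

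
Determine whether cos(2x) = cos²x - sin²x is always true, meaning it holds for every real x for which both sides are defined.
Claim: cos(2x) = cos²x - sin²x.
Reasoning: Put y = x in the addition formula cos(x+y) = cos(x)cos(y) - sin(x)sin(y): cos(2x) = cos²x - sin²x.
So the two sides agree for every real x for which both sides are defined.

Conclusion: Yes, this is an identity.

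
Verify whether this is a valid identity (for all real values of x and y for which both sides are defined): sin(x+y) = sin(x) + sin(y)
Claim: sin(x+y) = sin(x) + sin(y).
Test a specific point where both sides are defined: x = -π/3, y = -π/2.
LHS = sin(x+y) ≈ -0.5000
RHS = sin(x) + sin(y) ≈ -1.8660
Since -0.5000 ≠ -1.8660, the equation fails at this point, so it cannot hold for all real values of x and y for which both sides are defined.
The correct expansion is sin(x+y) = sin(x)cos(y) + cos(x)sin(y); sine is not additive.

Conclusion: No, this is NOT an identity.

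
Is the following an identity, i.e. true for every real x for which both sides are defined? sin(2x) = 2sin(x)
No, this is NOT an identity.

Claim: sin(2x) = 2sin(x).
Test a specific point where both sides are defined: x = -π/3.
LHS = sin(2x) ≈ -0.8660
RHS = 2sin(x) ≈ -1.7321
Since -0.8660 ≠ -1.7321, the equation fails at this point, so it cannot hold for every real x for which both sides are defined.
The correct double-angle formula is sin(2x) = 2sin(x)cos(x).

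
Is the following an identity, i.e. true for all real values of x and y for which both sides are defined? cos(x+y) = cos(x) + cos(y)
Claim: cos(x+y) = cos(x) + cos(y).
Test a specific point where both sides are defined: x = -π/4, y = π/6.
LHS = cos(x+y) ≈ 0.9659
RHS = cos(x) + cos(y) ≈ 1.5731
Since 0.9659 ≠ 1.5731, the equation fails at this point, so it cannot hold for all real values of x and y for which both sides are defined.
The correct expansion is cos(x+y) = cos(x)cos(y) - sin(x)sin(y); cosine is not additive.

Conclusion: No, this is NOT an identity.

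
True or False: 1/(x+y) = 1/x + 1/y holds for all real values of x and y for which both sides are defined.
Claim: 1/(x+y) = 1/x + 1/y.
Test a specific point where both sides are defined: x = 3, y = 1/2.
LHS = 1/(x+y) ≈ 0.2857
RHS = 1/x + 1/y ≈ 2.3333
Since 0.2857 ≠ 2.3333, the equation fails at this point, so it cannot hold for all real values of x and y for which both sides are defined.
1/x + 1/y = (x+y)/(xy), which is not 1/(x+y).

Conclusion: False.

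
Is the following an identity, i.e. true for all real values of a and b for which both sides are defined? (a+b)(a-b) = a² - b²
Claim: (a+b)(a-b) = a² - b².
Reasoning: Expand: (a+b)(a-b) = a² - ab + ba - b² = a² - b² (the cross terms cancel).
So the two sides agree for all real values of a and b for which both sides are defined.

Conclusion: Yes, this is an identity.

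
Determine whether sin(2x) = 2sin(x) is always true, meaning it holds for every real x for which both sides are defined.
No, this is NOT an identity.

Claim: sin(2x) = 2sin(x).
Test a specific point where both sides are defined: x = π/6.
LHS = sin(2x) ≈ 0.8660
RHS = 2sin(x) ≈ 1.0000
Since 0.8660 ≠ 1.0000, the equation fails at this point, so it cannot hold for every real x for which both sides are defined.
The correct double-angle formula is sin(2x) = 2sin(x)cos(x).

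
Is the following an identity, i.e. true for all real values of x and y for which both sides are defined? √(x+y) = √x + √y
Claim: √(x+y) = √x + √y.
Test a specific point where both sides are defined: x = 3, y = 3.
LHS = √(x+y) ≈ 2.4495
RHS = √x + √y ≈ 3.4641
Since 2.4495 ≠ 3.4641, the equation fails at this point, so it cannot hold for all real values of x and y for which both sides are defined.
Squaring the right side gives x + 2√(xy) + y, not x + y.

Conclusion: No, this is NOT an identity.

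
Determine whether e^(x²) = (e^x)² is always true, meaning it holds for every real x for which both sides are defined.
Claim: e^(x²) = (e^x)².
Test a specific point where both sides are defined: x = -1.
LHS = e^(x²) ≈ 2.7183
RHS = (e^x)² ≈ 0.1353
Since 2.7183 ≠ 0.1353, the equation fails at this point, so it cannot hold for every real x for which both sides are defined.
(e^x)² = e^(2x), and 2x ≠ x² in general.

Conclusion: No, this is NOT an identity.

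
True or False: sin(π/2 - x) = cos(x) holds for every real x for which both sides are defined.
Claim: sin(π/2 - x) = cos(x).
Reasoning: Use sin(u - v) = sin(u)cos(v) - cos(u)sin(v) with u = π/2, v = x: sin(π/2)cos(x) - cos(π/2)sin(x) = 1·cos(x) - 0·sin(x) = cos(x).
So the two sides agree for every real x for which both sides are defined.

Conclusion: True.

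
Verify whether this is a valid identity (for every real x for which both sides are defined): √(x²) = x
No, this is NOT an identity.

Claim: √(x²) = x.
Test a specific point where both sides are defined: x = -3.
LHS = √(x²) ≈ 3.0000
RHS = x ≈ -3.0000
Since 3.0000 ≠ -3.0000, the equation fails at this point, so it cannot hold for every real x for which both sides are defined.
√(x²) = |x|, which differs from x whenever x < 0 (both sides are defined for every real x).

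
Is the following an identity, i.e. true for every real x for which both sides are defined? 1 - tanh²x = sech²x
Claim: 1 - tanh²x = sech²x.
Reasoning: Divide cosh²x - sinh²x = 1 through by cosh²x (never zero): 1 - tanh²x = 1/cosh²x = sech²x.
So the two sides agree for every real x for which both sides are defined.

Conclusion: Yes, this is an identity.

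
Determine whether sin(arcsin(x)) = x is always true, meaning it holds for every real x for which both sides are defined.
Claim: sin(arcsin(x)) = x.
Reasoning: For -1 ≤ x ≤ 1 (where arcsin is defined), arcsin(x) is by definition an angle whose sine equals x. Taking the sine of that angle returns x. (Note the other order, arcsin(sin x) = x, is NOT an identity.)
So the two sides agree for every real x for which both sides are defined.

Conclusion: Yes, this is an identity.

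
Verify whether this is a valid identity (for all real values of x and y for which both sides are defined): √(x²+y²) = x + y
Claim: √(x²+y²) = x + y.
Test a specific point where both sides are defined: x = 3, y = -2.
LHS = √(x²+y²) ≈ 3.6056
RHS = x + y ≈ 1.0000
Since 3.6056 ≠ 1.0000, the equation fails at this point, so it cannot hold for all real values of x and y for which both sides are defined.
(x+y)² = x² + 2xy + y², not x² + y², so the square root does not split this way.

Conclusion: No, this is NOT an identity.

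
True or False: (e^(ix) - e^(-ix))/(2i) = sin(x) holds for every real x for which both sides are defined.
Claim: (e^(ix) - e^(-ix))/(2i) = sin(x).
Reasoning: By Euler's formula e^(ix) = cos(x) + i·sin(x) and e^(-ix) = cos(x) - i·sin(x). Subtracting cancels the cosine terms: e^(ix) - e^(-ix) = 2i·sin(x); divide by 2i.
So the two sides agree for every real x for which both sides are defined.

Conclusion: True.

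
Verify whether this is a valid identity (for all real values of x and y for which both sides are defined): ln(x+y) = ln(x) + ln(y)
Claim: ln(x+y) = ln(x) + ln(y).
Test a specific point where both sides are defined: x = 3, y = 2.
LHS = ln(x+y) ≈ 1.6094
RHS = ln(x) + ln(y) ≈ 1.7918
Since 1.6094 ≠ 1.7918, the equation fails at this point, so it cannot hold for all real values of x and y for which both sides are defined.
ln(x) + ln(y) = ln(xy), not ln(x+y).

Conclusion: No, this is NOT an identity.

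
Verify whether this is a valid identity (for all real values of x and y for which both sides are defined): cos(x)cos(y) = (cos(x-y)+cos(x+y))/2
Yes, this is an identity.

Claim: cos(x)cos(y) = (cos(x-y)+cos(x+y))/2.
Reasoning: cos(x-y) = cos(x)cos(y) + sin(x)sin(y) and cos(x+y) = cos(x)cos(y) - sin(x)sin(y). Adding, cos(x-y) + cos(x+y) = 2cos(x)cos(y); divide by 2.
So the two sides agree for all real values of x and y for which both sides are defined.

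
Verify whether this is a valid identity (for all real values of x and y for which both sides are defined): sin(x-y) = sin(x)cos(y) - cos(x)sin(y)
Claim: sin(x-y) = sin(x)cos(y) - cos(x)sin(y).
Reasoning: Replace y by -y in sin(x+y) = sin(x)cos(y) + cos(x)sin(y) and use cos(-y) = cos(y), sin(-y) = -sin(y): sin(x-y) = sin(x)cos(y) - cos(x)sin(y).
So the two sides agree for all real values of x and y for which both sides are defined.

Conclusion: Yes, this is an identity.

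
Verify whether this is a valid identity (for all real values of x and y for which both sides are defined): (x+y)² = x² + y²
Claim: (x+y)² = x² + y².
Test a specific point where both sides are defined: x = 3, y = 1/2.
LHS = (x+y)² ≈ 12.2500
RHS = x² + y² ≈ 9.2500
Since 12.2500 ≠ 9.2500, the equation fails at this point, so it cannot hold for all real values of x and y for which both sides are defined.
The correct expansion is (x+y)² = x² + 2xy + y²; the cross term 2xy is missing.

Conclusion: No, this is NOT an identity.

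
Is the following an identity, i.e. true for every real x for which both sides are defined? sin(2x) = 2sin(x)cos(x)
Claim: sin(2x) = 2sin(x)cos(x).
Reasoning: Put y = x in the addition formula sin(x+y) = sin(x)cos(y) + cos(x)sin(y): sin(2x) = sin(x)cos(x) + cos(x)sin(x) = 2sin(x)cos(x).
So the two sides agree for every real x for which both sides are defined.

Conclusion: Yes, this is an identity.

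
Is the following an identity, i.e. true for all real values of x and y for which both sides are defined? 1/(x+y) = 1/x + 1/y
Claim: 1/(x+y) = 1/x + 1/y.
Test a specific point where both sides are defined: x = 3/2, y = -2.
LHS = 1/(x+y) ≈ -2.0000
RHS = 1/x + 1/y ≈ 0.1667
Since -2.0000 ≠ 0.1667, the equation fails at this point, so it cannot hold for all real values of x and y for which both sides are defined.
1/x + 1/y = (x+y)/(xy), which is not 1/(x+y).

Conclusion: No, this is NOT an identity.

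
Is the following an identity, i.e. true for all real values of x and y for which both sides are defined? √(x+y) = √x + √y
Claim: √(x+y) = √x + √y.
Test a specific point where both sides are defined: x = 2, y = 4.
LHS = √(x+y) ≈ 2.4495
RHS = √x + √y ≈ 3.4142
Since 2.4495 ≠ 3.4142, the equation fails at this point, so it cannot hold for all real values of x and y for which both sides are defined.
Squaring the right side gives x + 2√(xy) + y, not x + y.

Conclusion: No, this is NOT an identity.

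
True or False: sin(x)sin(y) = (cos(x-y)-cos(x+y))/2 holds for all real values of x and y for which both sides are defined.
Claim: sin(x)sin(y) = (cos(x-y)-cos(x+y))/2.
Reasoning: cos(x-y) = cos(x)cos(y) + sin(x)sin(y) and cos(x+y) = cos(x)cos(y) - sin(x)sin(y). Subtracting, cos(x-y) - cos(x+y) = 2sin(x)sin(y); divide by 2.
So the two sides agree for all real values of x and y for which both sides are defined.

Conclusion: True.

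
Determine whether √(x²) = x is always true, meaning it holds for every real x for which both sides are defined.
Claim: √(x²) = x.
Test a specific point where both sides are defined: x = -1.
LHS = √(x²) ≈ 1.0000
RHS = x ≈ -1.0000
Since 1.0000 ≠ -1.0000, the equation fails at this point, so it cannot hold for every real x for which both sides are defined.
√(x²) = |x|, which differs from x whenever x < 0 (both sides are defined for every real x).

Conclusion: No, this is NOT an identity.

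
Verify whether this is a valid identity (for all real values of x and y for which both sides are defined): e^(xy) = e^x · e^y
No, this is NOT an identity.

Claim: e^(xy) = e^x · e^y.
Test a specific point where both sides are defined: x = 3/2, y = -1.
LHS = e^(xy) ≈ 0.2231
RHS = e^x · e^y ≈ 1.6487
Since 0.2231 ≠ 1.6487, the equation fails at this point, so it cannot hold for all real values of x and y for which both sides are defined.
e^x · e^y = e^(x+y), not e^(xy).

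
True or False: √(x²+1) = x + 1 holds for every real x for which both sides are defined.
False.

Claim: √(x²+1) = x + 1.
Test a specific point where both sides are defined: x = -1.
LHS = √(x²+1) ≈ 1.4142
RHS = x + 1 ≈ 0.0000
Since 1.4142 ≠ 0.0000, the equation fails at this point, so it cannot hold for every real x for which both sides are defined.
(x+1)² = x² + 2x + 1 ≠ x² + 1 unless x = 0.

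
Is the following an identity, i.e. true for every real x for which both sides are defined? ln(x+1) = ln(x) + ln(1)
No, this is NOT an identity.

Claim: ln(x+1) = ln(x) + ln(1).
Test a specific point where both sides are defined: x = 1.
LHS = ln(x+1) ≈ 0.6931
RHS = ln(x) + ln(1) ≈ 0.0000
Since 0.6931 ≠ 0.0000, the equation fails at this point, so it cannot hold for every real x for which both sides are defined.
ln(1) = 0, so the right side is just ln(x), which differs from ln(x+1).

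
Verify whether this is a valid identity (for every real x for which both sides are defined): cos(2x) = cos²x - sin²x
Yes, this is an identity.

Claim: cos(2x) = cos²x - sin²x.
Reasoning: Put y = x in the addition formula cos(x+y) = cos(x)cos(y) - sin(x)sin(y): cos(2x) = cos²x - sin²x.
So the two sides agree for every real x for which both sides are defined.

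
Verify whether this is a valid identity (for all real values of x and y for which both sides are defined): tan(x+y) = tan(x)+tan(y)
Claim: tan(x+y) = tan(x)+tan(y).
Test a specific point where both sides are defined: x = -π/6, y = -π/4.
LHS = tan(x+y) ≈ -3.7321
RHS = tan(x)+tan(y) ≈ -1.5774
Since -3.7321 ≠ -1.5774, the equation fails at this point, so it cannot hold for all real values of x and y for which both sides are defined.
The correct formula is tan(x+y) = (tan(x) + tan(y))/(1 - tan(x)tan(y)).

Conclusion: No, this is NOT an identity.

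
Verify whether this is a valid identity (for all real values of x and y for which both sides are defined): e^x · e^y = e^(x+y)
Yes, this is an identity.

Claim: e^x · e^y = e^(x+y).
Reasoning: This is the law of exponents for a common base: multiplying powers adds exponents. E.g. from the series, (Σ x^j/j!)(Σ y^k/k!) = Σ_m (Σ_{j+k=m} x^j y^k/(j!k!)) = Σ_m (x+y)^m/m! by the binomial theorem.
So the two sides agree for all real values of x and y for which both sides are defined.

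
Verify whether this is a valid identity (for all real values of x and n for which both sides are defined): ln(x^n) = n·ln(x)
Yes, this is an identity.

Claim: ln(x^n) = n·ln(x).
Reasoning: The right side requires x > 0. For x > 0, x^n = (e^(ln x))^n = e^(n·ln x), so taking ln of both sides gives ln(x^n) = n·ln(x).
So the two sides agree for all real values of x and n for which both sides are defined.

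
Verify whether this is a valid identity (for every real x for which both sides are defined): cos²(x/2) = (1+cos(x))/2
Yes, this is an identity.

Claim: cos²(x/2) = (1+cos(x))/2.
Reasoning: Use cos(2θ) = 2cos²θ - 1 with θ = x/2: cos(x) = 2cos²(x/2) - 1. Solving for cos²(x/2) gives (1 + cos(x))/2.
So the two sides agree for every real x for which both sides are defined.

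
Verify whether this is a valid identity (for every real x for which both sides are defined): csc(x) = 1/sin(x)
Yes, this is an identity.

Claim: csc(x) = 1/sin(x).
Reasoning: csc(x) is by definition the reciprocal of sin(x), wherever sin(x) ≠ 0.
So the two sides agree for every real x for which both sides are defined.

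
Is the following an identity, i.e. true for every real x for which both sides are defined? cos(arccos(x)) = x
Yes, this is an identity.

Claim: cos(arccos(x)) = x.
Reasoning: For -1 ≤ x ≤ 1 (where arccos is defined), arccos(x) is by definition an angle whose cosine equals x. Taking the cosine of that angle returns x. (Note the other order, arccos(cos x) = x, is NOT an identity.)
So the two sides agree for every real x for which both sides are defined.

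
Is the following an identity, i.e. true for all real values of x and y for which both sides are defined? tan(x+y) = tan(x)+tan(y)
No, this is NOT an identity.

Claim: tan(x+y) = tan(x)+tan(y).
Test a specific point where both sides are defined: x = π/3, y = -π/4.
LHS = tan(x+y) ≈ 0.2679
RHS = tan(x)+tan(y) ≈ 0.7321
Since 0.2679 ≠ 0.7321, the equation fails at this point, so it cannot hold for all real values of x and y for which both sides are defined.
The correct formula is tan(x+y) = (tan(x) + tan(y))/(1 - tan(x)tan(y)).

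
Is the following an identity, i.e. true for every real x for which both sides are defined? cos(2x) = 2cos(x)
Claim: cos(2x) = 2cos(x).
Test a specific point where both sides are defined: x = -π/3.
LHS = cos(2x) ≈ -0.5000
RHS = 2cos(x) ≈ 1.0000
Since -0.5000 ≠ 1.0000, the equation fails at this point, so it cannot hold for every real x for which both sides are defined.
The correct double-angle formula is cos(2x) = cos²x - sin²x.

Conclusion: No, this is NOT an identity.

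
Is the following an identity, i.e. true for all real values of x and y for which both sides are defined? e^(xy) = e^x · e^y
Claim: e^(xy) = e^x · e^y.
Test a specific point where both sides are defined: x = 3/2, y = 1/2.
LHS = e^(xy) ≈ 2.1170
RHS = e^x · e^y ≈ 7.3891
Since 2.1170 ≠ 7.3891, the equation fails at this point, so it cannot hold for all real values of x and y for which both sides are defined.
e^x · e^y = e^(x+y), not e^(xy).

Conclusion: No, this is NOT an identity.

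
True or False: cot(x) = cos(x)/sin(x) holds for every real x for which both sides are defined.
Claim: cot(x) = cos(x)/sin(x).
Reasoning: cot(x) is defined as 1/tan(x) = 1/(sin(x)/cos(x)) = cos(x)/sin(x), wherever sin(x) ≠ 0.
So the two sides agree for every real x for which both sides are defined.

Conclusion: True.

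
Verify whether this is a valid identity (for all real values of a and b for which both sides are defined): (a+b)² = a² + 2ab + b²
Yes, this is an identity.

Claim: (a+b)² = a² + 2ab + b².
Reasoning: Expand: (a+b)² = (a+b)(a+b) = a·a + a·b + b·a + b·b = a² + 2ab + b².
So the two sides agree for all real values of a and b for which both sides are defined.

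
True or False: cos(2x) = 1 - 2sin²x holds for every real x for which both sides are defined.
Claim: cos(2x) = 1 - 2sin²x.
Reasoning: cos(2x) = cos²x - sin²x. Replace cos²x by 1 - sin²x: (1 - sin²x) - sin²x = 1 - 2sin²x.
So the two sides agree for every real x for which both sides are defined.

Conclusion: True.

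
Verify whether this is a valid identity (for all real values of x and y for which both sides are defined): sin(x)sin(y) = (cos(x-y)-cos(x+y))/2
Claim: sin(x)sin(y) = (cos(x-y)-cos(x+y))/2.
Reasoning: cos(x-y) = cos(x)cos(y) + sin(x)sin(y) and cos(x+y) = cos(x)cos(y) - sin(x)sin(y). Subtracting, cos(x-y) - cos(x+y) = 2sin(x)sin(y); divide by 2.
So the two sides agree for all real values of x and y for which both sides are defined.

Conclusion: Yes, this is an identity.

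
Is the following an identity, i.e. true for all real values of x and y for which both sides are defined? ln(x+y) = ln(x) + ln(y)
Claim: ln(x+y) = ln(x) + ln(y).
Test a specific point where both sides are defined: x = 2, y = 1/2.
LHS = ln(x+y) ≈ 0.9163
RHS = ln(x) + ln(y) ≈ 0.0000
Since 0.9163 ≠ 0.0000, the equation fails at this point, so it cannot hold for all real values of x and y for which both sides are defined.
ln(x) + ln(y) = ln(xy), not ln(x+y).

Conclusion: No, this is NOT an identity.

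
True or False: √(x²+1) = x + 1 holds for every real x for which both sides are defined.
Claim: √(x²+1) = x + 1.
Test a specific point where both sides are defined: x = 2.
LHS = √(x²+1) ≈ 2.2361
RHS = x + 1 ≈ 3.0000
Since 2.2361 ≠ 3.0000, the equation fails at this point, so it cannot hold for every real x for which both sides are defined.
(x+1)² = x² + 2x + 1 ≠ x² + 1 unless x = 0.

Conclusion: False.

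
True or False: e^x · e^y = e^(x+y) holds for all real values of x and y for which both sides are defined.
True.

Claim: e^x · e^y = e^(x+y).
Reasoning: This is the law of exponents for a common base: multiplying powers adds exponents. E.g. from the series, (Σ x^j/j!)(Σ y^k/k!) = Σ_m (Σ_{j+k=m} x^j y^k/(j!k!)) = Σ_m (x+y)^m/m! by the binomial theorem.
So the two sides agree for all real values of x and y for which both sides are defined.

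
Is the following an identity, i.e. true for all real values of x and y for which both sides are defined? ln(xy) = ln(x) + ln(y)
Claim: ln(xy) = ln(x) + ln(y).
Reasoning: Both sides are simultaneously defined only when x, y > 0. Write x = e^p, y = e^q (p = ln x, q = ln y). Then xy = e^p · e^q = e^(p+q), so ln(xy) = p + q = ln(x) + ln(y).
So the two sides agree for all real values of x and y for which both sides are defined.

Conclusion: Yes, this is an identity.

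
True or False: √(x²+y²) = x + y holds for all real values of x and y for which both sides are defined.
False.

Claim: √(x²+y²) = x + y.
Test a specific point where both sides are defined: x = 1/2, y = -1.
LHS = √(x²+y²) ≈ 1.1180
RHS = x + y ≈ -0.5000
Since 1.1180 ≠ -0.5000, the equation fails at this point, so it cannot hold for all real values of x and y for which both sides are defined.
(x+y)² = x² + 2xy + y², not x² + y², so the square root does not split this way.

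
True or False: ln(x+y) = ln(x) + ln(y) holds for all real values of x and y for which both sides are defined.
Claim: ln(x+y) = ln(x) + ln(y).
Test a specific point where both sides are defined: x = 1, y = 1.
LHS = ln(x+y) ≈ 0.6931
RHS = ln(x) + ln(y) ≈ 0.0000
Since 0.6931 ≠ 0.0000, the equation fails at this point, so it cannot hold for all real values of x and y for which both sides are defined.
ln(x) + ln(y) = ln(xy), not ln(x+y).

Conclusion: False.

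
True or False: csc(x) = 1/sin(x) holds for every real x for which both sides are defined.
True.

Claim: csc(x) = 1/sin(x).
Reasoning: csc(x) is by definition the reciprocal of sin(x), wherever sin(x) ≠ 0.
So the two sides agree for every real x for which both sides are defined.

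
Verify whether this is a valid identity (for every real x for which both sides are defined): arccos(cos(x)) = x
No, this is NOT an identity.

Claim: arccos(cos(x)) = x.
Test a specific point where both sides are defined: x = -π/6.
LHS = arccos(cos(x)) ≈ 0.5236
RHS = x ≈ -0.5236
Since 0.5236 ≠ -0.5236, the equation fails at this point, so it cannot hold for every real x for which both sides are defined.
arccos only returns values in [0, π], so arccos(cos(x)) = x holds only for x in that interval, not for all real x.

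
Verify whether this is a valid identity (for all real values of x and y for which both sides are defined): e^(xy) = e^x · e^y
No, this is NOT an identity.

Claim: e^(xy) = e^x · e^y.
Test a specific point where both sides are defined: x = -2, y = 3/2.
LHS = e^(xy) ≈ 0.0498
RHS = e^x · e^y ≈ 0.6065
Since 0.0498 ≠ 0.6065, the equation fails at this point, so it cannot hold for all real values of x and y for which both sides are defined.
e^x · e^y = e^(x+y), not e^(xy).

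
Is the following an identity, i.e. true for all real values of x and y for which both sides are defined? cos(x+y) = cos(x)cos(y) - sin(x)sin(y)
Yes, this is an identity.

Claim: cos(x+y) = cos(x)cos(y) - sin(x)sin(y).
Reasoning: By Euler's formula e^(i(x+y)) = e^(ix)·e^(iy) = (cos x + i·sin x)(cos y + i·sin y). The real part of the left side is cos(x+y); the real part of the product is cos(x)cos(y) - sin(x)sin(y) (since i·i = -1).
So the two sides agree for all real values of x and y for which both sides are defined.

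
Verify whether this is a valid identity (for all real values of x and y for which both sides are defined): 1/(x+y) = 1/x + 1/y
No, this is NOT an identity.

Claim: 1/(x+y) = 1/x + 1/y.
Test a specific point where both sides are defined: x = 1/2, y = 3/2.
LHS = 1/(x+y) ≈ 0.5000
RHS = 1/x + 1/y ≈ 2.6667
Since 0.5000 ≠ 2.6667, the equation fails at this point, so it cannot hold for all real values of x and y for which both sides are defined.
1/x + 1/y = (x+y)/(xy), which is not 1/(x+y).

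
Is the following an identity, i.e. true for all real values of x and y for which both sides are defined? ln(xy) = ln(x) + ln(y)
Claim: ln(xy) = ln(x) + ln(y).
Reasoning: Both sides are simultaneously defined only when x, y > 0. Write x = e^p, y = e^q (p = ln x, q = ln y). Then xy = e^p · e^q = e^(p+q), so ln(xy) = p + q = ln(x) + ln(y).
So the two sides agree for all real values of x and y for which both sides are defined.

Conclusion: Yes, this is an identity.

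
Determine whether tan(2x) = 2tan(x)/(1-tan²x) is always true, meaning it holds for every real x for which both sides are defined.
Claim: tan(2x) = 2tan(x)/(1-tan²x).
Reasoning: tan(2x) = sin(2x)/cos(2x) = 2sin(x)cos(x) / (cos²x - sin²x). Divide numerator and denominator by cos²x: 2tan(x) / (1 - tan²x).
So the two sides agree for every real x for which both sides are defined.

Conclusion: Yes, this is an identity.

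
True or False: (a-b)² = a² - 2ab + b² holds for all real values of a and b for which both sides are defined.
Claim: (a-b)² = a² - 2ab + b².
Reasoning: Expand: (a-b)² = (a-b)(a-b) = a·a - a·b - b·a + b·b = a² - 2ab + b².
So the two sides agree for all real values of a and b for which both sides are defined.

Conclusion: True.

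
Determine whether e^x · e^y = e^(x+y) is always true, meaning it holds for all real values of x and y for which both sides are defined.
Yes, this is an identity.

Claim: e^x · e^y = e^(x+y).
Reasoning: This is the law of exponents for a common base: multiplying powers adds exponents. E.g. from the series, (Σ x^j/j!)(Σ y^k/k!) = Σ_m (Σ_{j+k=m} x^j y^k/(j!k!)) = Σ_m (x+y)^m/m! by the binomial theorem.
So the two sides agree for all real values of x and y for which both sides are defined.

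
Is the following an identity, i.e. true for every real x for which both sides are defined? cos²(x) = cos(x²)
No, this is NOT an identity.

Claim: cos²(x) = cos(x²).
Test a specific point where both sides are defined: x = π/4.
LHS = cos²(x) ≈ 0.5000
RHS = cos(x²) ≈ 0.8157
Since 0.5000 ≠ 0.8157, the equation fails at this point, so it cannot hold for every real x for which both sides are defined.
cos²(x) means (cos x)², squaring the output; cos(x²) squares the input. These are different functions.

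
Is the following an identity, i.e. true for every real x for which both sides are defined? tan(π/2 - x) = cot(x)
Yes, this is an identity.

Claim: tan(π/2 - x) = cot(x).
Reasoning: tan(π/2 - x) = sin(π/2 - x)/cos(π/2 - x) = cos(x)/sin(x) = cot(x), using the cofunction identities sin(π/2 - x) = cos(x) and cos(π/2 - x) = sin(x).
So the two sides agree for every real x for which both sides are defined.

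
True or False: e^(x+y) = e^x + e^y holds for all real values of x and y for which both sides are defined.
Claim: e^(x+y) = e^x + e^y.
Test a specific point where both sides are defined: x = 2, y = -1.
LHS = e^(x+y) ≈ 2.7183
RHS = e^x + e^y ≈ 7.7569
Since 2.7183 ≠ 7.7569, the equation fails at this point, so it cannot hold for all real values of x and y for which both sides are defined.
The correct rule is e^(x+y) = e^x · e^y (a product, not a sum).

Conclusion: False.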